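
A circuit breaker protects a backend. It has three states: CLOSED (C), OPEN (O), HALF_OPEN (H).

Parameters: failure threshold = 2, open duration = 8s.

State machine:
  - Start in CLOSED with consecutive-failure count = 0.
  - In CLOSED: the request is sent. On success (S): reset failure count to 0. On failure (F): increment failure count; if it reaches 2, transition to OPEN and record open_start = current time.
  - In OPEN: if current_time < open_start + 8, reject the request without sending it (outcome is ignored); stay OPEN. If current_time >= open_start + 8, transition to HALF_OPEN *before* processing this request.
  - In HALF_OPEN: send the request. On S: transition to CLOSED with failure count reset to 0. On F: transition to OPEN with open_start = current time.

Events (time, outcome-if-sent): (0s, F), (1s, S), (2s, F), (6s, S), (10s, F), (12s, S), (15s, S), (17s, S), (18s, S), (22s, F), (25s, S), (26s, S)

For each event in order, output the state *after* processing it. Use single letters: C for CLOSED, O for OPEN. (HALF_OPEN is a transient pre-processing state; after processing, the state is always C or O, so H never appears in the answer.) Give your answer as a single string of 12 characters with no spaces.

Answer: CCCCCCCCCCCC

Derivation:
State after each event:
  event#1 t=0s outcome=F: state=CLOSED
  event#2 t=1s outcome=S: state=CLOSED
  event#3 t=2s outcome=F: state=CLOSED
  event#4 t=6s outcome=S: state=CLOSED
  event#5 t=10s outcome=F: state=CLOSED
  event#6 t=12s outcome=S: state=CLOSED
  event#7 t=15s outcome=S: state=CLOSED
  event#8 t=17s outcome=S: state=CLOSED
  event#9 t=18s outcome=S: state=CLOSED
  event#10 t=22s outcome=F: state=CLOSED
  event#11 t=25s outcome=S: state=CLOSED
  event#12 t=26s outcome=S: state=CLOSED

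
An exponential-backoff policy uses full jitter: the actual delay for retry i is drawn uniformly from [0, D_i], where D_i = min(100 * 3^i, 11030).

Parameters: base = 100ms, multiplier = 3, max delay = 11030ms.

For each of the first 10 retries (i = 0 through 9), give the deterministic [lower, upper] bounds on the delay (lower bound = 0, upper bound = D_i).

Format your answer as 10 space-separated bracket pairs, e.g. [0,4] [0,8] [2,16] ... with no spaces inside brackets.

Answer: [0,100] [0,300] [0,900] [0,2700] [0,8100] [0,11030] [0,11030] [0,11030] [0,11030] [0,11030]

Derivation:
Computing bounds per retry:
  i=0: D_i=min(100*3^0,11030)=100, bounds=[0,100]
  i=1: D_i=min(100*3^1,11030)=300, bounds=[0,300]
  i=2: D_i=min(100*3^2,11030)=900, bounds=[0,900]
  i=3: D_i=min(100*3^3,11030)=2700, bounds=[0,2700]
  i=4: D_i=min(100*3^4,11030)=8100, bounds=[0,8100]
  i=5: D_i=min(100*3^5,11030)=11030, bounds=[0,11030]
  i=6: D_i=min(100*3^6,11030)=11030, bounds=[0,11030]
  i=7: D_i=min(100*3^7,11030)=11030, bounds=[0,11030]
  i=8: D_i=min(100*3^8,11030)=11030, bounds=[0,11030]
  i=9: D_i=min(100*3^9,11030)=11030, bounds=[0,11030]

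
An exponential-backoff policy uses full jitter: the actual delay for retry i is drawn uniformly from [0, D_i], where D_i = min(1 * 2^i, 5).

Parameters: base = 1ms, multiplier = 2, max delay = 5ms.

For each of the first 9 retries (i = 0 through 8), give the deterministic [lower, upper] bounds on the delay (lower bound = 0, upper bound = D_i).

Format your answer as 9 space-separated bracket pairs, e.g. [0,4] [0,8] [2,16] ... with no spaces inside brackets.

Computing bounds per retry:
  i=0: D_i=min(1*2^0,5)=1, bounds=[0,1]
  i=1: D_i=min(1*2^1,5)=2, bounds=[0,2]
  i=2: D_i=min(1*2^2,5)=4, bounds=[0,4]
  i=3: D_i=min(1*2^3,5)=5, bounds=[0,5]
  i=4: D_i=min(1*2^4,5)=5, bounds=[0,5]
  i=5: D_i=min(1*2^5,5)=5, bounds=[0,5]
  i=6: D_i=min(1*2^6,5)=5, bounds=[0,5]
  i=7: D_i=min(1*2^7,5)=5, bounds=[0,5]
  i=8: D_i=min(1*2^8,5)=5, bounds=[0,5]

Answer: [0,1] [0,2] [0,4] [0,5] [0,5] [0,5] [0,5] [0,5] [0,5]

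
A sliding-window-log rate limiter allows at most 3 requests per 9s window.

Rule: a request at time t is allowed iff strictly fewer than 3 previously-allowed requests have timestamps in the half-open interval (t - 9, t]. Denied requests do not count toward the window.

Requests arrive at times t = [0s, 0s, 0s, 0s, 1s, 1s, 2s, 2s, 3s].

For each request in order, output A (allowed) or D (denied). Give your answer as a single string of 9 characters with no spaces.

Tracking allowed requests in the window:
  req#1 t=0s: ALLOW
  req#2 t=0s: ALLOW
  req#3 t=0s: ALLOW
  req#4 t=0s: DENY
  req#5 t=1s: DENY
  req#6 t=1s: DENY
  req#7 t=2s: DENY
  req#8 t=2s: DENY
  req#9 t=3s: DENY

Answer: AAADDDDDD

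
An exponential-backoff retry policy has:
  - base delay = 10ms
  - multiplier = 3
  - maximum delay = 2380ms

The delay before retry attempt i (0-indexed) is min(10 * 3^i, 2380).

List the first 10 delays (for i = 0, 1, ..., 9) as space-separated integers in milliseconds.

Answer: 10 30 90 270 810 2380 2380 2380 2380 2380

Derivation:
Computing each delay:
  i=0: min(10*3^0, 2380) = 10
  i=1: min(10*3^1, 2380) = 30
  i=2: min(10*3^2, 2380) = 90
  i=3: min(10*3^3, 2380) = 270
  i=4: min(10*3^4, 2380) = 810
  i=5: min(10*3^5, 2380) = 2380
  i=6: min(10*3^6, 2380) = 2380
  i=7: min(10*3^7, 2380) = 2380
  i=8: min(10*3^8, 2380) = 2380
  i=9: min(10*3^9, 2380) = 2380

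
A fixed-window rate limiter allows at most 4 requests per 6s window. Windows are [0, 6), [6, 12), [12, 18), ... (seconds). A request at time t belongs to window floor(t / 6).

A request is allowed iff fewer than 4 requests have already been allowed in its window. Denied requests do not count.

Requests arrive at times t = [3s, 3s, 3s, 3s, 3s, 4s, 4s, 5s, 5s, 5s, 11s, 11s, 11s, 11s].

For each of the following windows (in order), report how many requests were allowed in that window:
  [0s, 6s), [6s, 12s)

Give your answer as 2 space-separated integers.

Answer: 4 4

Derivation:
Processing requests:
  req#1 t=3s (window 0): ALLOW
  req#2 t=3s (window 0): ALLOW
  req#3 t=3s (window 0): ALLOW
  req#4 t=3s (window 0): ALLOW
  req#5 t=3s (window 0): DENY
  req#6 t=4s (window 0): DENY
  req#7 t=4s (window 0): DENY
  req#8 t=5s (window 0): DENY
  req#9 t=5s (window 0): DENY
  req#10 t=5s (window 0): DENY
  req#11 t=11s (window 1): ALLOW
  req#12 t=11s (window 1): ALLOW
  req#13 t=11s (window 1): ALLOW
  req#14 t=11s (window 1): ALLOW

Allowed counts by window: 4 4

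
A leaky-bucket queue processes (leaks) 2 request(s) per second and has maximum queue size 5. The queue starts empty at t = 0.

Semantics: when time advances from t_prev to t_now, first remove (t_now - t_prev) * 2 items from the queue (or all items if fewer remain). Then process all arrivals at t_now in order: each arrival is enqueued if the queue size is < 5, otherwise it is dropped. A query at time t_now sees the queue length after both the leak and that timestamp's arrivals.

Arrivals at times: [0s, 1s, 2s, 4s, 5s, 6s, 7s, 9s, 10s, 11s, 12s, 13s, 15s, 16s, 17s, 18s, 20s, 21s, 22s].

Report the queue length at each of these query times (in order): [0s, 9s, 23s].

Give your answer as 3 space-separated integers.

Answer: 1 1 0

Derivation:
Queue lengths at query times:
  query t=0s: backlog = 1
  query t=9s: backlog = 1
  query t=23s: backlog = 0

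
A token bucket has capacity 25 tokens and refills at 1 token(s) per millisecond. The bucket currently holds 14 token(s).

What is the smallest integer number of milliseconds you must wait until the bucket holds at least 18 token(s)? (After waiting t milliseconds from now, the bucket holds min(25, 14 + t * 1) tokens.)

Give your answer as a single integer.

Need 14 + t * 1 >= 18, so t >= 4/1.
Smallest integer t = ceil(4/1) = 4.

Answer: 4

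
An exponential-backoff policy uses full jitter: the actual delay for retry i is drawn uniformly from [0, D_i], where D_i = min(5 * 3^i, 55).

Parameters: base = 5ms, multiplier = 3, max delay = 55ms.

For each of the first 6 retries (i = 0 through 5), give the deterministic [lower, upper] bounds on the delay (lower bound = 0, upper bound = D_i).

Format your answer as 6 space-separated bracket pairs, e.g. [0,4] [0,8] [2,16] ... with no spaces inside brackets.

Computing bounds per retry:
  i=0: D_i=min(5*3^0,55)=5, bounds=[0,5]
  i=1: D_i=min(5*3^1,55)=15, bounds=[0,15]
  i=2: D_i=min(5*3^2,55)=45, bounds=[0,45]
  i=3: D_i=min(5*3^3,55)=55, bounds=[0,55]
  i=4: D_i=min(5*3^4,55)=55, bounds=[0,55]
  i=5: D_i=min(5*3^5,55)=55, bounds=[0,55]

Answer: [0,5] [0,15] [0,45] [0,55] [0,55] [0,55]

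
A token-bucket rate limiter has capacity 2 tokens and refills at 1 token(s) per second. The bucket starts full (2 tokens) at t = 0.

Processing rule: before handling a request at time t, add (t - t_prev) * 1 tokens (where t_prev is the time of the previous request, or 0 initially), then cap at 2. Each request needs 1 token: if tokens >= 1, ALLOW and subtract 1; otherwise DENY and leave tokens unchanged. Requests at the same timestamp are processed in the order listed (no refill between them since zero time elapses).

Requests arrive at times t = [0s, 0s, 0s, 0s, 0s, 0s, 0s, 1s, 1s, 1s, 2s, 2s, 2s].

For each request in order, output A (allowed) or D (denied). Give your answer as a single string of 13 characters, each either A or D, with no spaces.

Answer: AADDDDDADDADD

Derivation:
Simulating step by step:
  req#1 t=0s: ALLOW
  req#2 t=0s: ALLOW
  req#3 t=0s: DENY
  req#4 t=0s: DENY
  req#5 t=0s: DENY
  req#6 t=0s: DENY
  req#7 t=0s: DENY
  req#8 t=1s: ALLOW
  req#9 t=1s: DENY
  req#10 t=1s: DENY
  req#11 t=2s: ALLOW
  req#12 t=2s: DENY
  req#13 t=2s: DENY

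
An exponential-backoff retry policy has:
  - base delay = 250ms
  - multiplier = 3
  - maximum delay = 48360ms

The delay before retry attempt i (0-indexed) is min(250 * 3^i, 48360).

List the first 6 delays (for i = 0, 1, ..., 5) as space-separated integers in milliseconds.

Computing each delay:
  i=0: min(250*3^0, 48360) = 250
  i=1: min(250*3^1, 48360) = 750
  i=2: min(250*3^2, 48360) = 2250
  i=3: min(250*3^3, 48360) = 6750
  i=4: min(250*3^4, 48360) = 20250
  i=5: min(250*3^5, 48360) = 48360

Answer: 250 750 2250 6750 20250 48360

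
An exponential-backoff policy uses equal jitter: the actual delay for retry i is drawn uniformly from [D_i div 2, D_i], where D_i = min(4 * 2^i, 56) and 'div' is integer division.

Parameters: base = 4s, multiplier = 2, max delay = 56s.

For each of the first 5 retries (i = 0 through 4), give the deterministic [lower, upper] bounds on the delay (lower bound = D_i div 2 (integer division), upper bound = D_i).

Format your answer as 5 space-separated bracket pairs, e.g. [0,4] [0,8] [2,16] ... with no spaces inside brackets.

Computing bounds per retry:
  i=0: D_i=min(4*2^0,56)=4, bounds=[2,4]
  i=1: D_i=min(4*2^1,56)=8, bounds=[4,8]
  i=2: D_i=min(4*2^2,56)=16, bounds=[8,16]
  i=3: D_i=min(4*2^3,56)=32, bounds=[16,32]
  i=4: D_i=min(4*2^4,56)=56, bounds=[28,56]

Answer: [2,4] [4,8] [8,16] [16,32] [28,56]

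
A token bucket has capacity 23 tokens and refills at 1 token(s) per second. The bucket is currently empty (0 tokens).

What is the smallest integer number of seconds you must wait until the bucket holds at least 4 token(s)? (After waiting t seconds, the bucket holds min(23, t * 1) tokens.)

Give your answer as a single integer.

Answer: 4

Derivation:
Need t * 1 >= 4, so t >= 4/1.
Smallest integer t = ceil(4/1) = 4.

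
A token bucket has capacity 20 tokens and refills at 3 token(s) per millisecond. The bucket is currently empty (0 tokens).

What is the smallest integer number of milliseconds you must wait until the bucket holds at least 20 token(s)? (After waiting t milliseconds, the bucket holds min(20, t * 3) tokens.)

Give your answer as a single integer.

Answer: 7

Derivation:
Need t * 3 >= 20, so t >= 20/3.
Smallest integer t = ceil(20/3) = 7.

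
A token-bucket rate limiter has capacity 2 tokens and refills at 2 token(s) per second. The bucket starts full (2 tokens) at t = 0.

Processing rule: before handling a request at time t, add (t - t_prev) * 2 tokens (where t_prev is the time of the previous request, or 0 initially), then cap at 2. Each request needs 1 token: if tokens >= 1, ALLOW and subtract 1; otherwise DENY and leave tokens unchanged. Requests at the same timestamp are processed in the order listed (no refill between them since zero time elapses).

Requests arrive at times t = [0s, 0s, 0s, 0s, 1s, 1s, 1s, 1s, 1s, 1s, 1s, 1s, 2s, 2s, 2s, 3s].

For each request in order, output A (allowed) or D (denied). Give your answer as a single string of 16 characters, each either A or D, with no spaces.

Answer: AADDAADDDDDDAADA

Derivation:
Simulating step by step:
  req#1 t=0s: ALLOW
  req#2 t=0s: ALLOW
  req#3 t=0s: DENY
  req#4 t=0s: DENY
  req#5 t=1s: ALLOW
  req#6 t=1s: ALLOW
  req#7 t=1s: DENY
  req#8 t=1s: DENY
  req#9 t=1s: DENY
  req#10 t=1s: DENY
  req#11 t=1s: DENY
  req#12 t=1s: DENY
  req#13 t=2s: ALLOW
  req#14 t=2s: ALLOW
  req#15 t=2s: DENY
  req#16 t=3s: ALLOW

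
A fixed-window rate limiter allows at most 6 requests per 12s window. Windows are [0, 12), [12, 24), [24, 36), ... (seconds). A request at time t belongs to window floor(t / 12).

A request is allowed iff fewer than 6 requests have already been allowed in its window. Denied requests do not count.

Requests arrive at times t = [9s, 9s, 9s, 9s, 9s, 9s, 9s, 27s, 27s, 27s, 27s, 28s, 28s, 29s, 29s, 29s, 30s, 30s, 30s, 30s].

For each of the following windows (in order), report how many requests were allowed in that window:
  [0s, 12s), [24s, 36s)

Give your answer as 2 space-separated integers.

Answer: 6 6

Derivation:
Processing requests:
  req#1 t=9s (window 0): ALLOW
  req#2 t=9s (window 0): ALLOW
  req#3 t=9s (window 0): ALLOW
  req#4 t=9s (window 0): ALLOW
  req#5 t=9s (window 0): ALLOW
  req#6 t=9s (window 0): ALLOW
  req#7 t=9s (window 0): DENY
  req#8 t=27s (window 2): ALLOW
  req#9 t=27s (window 2): ALLOW
  req#10 t=27s (window 2): ALLOW
  req#11 t=27s (window 2): ALLOW
  req#12 t=28s (window 2): ALLOW
  req#13 t=28s (window 2): ALLOW
  req#14 t=29s (window 2): DENY
  req#15 t=29s (window 2): DENY
  req#16 t=29s (window 2): DENY
  req#17 t=30s (window 2): DENY
  req#18 t=30s (window 2): DENY
  req#19 t=30s (window 2): DENY
  req#20 t=30s (window 2): DENY

Allowed counts by window: 6 6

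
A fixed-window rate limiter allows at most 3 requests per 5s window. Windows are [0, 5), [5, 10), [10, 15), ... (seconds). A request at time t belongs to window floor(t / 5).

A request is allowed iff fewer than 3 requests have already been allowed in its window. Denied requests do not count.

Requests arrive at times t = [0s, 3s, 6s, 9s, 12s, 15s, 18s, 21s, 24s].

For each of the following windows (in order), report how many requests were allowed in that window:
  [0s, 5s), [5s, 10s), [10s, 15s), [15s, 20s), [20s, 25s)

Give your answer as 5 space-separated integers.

Answer: 2 2 1 2 2

Derivation:
Processing requests:
  req#1 t=0s (window 0): ALLOW
  req#2 t=3s (window 0): ALLOW
  req#3 t=6s (window 1): ALLOW
  req#4 t=9s (window 1): ALLOW
  req#5 t=12s (window 2): ALLOW
  req#6 t=15s (window 3): ALLOW
  req#7 t=18s (window 3): ALLOW
  req#8 t=21s (window 4): ALLOW
  req#9 t=24s (window 4): ALLOW

Allowed counts by window: 2 2 1 2 2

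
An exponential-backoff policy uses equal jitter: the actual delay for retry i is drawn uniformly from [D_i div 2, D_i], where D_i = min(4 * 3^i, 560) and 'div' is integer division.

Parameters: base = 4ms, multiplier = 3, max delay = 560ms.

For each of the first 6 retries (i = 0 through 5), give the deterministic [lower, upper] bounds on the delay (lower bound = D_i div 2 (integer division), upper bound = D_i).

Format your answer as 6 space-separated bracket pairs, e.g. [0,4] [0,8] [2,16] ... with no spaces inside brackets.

Computing bounds per retry:
  i=0: D_i=min(4*3^0,560)=4, bounds=[2,4]
  i=1: D_i=min(4*3^1,560)=12, bounds=[6,12]
  i=2: D_i=min(4*3^2,560)=36, bounds=[18,36]
  i=3: D_i=min(4*3^3,560)=108, bounds=[54,108]
  i=4: D_i=min(4*3^4,560)=324, bounds=[162,324]
  i=5: D_i=min(4*3^5,560)=560, bounds=[280,560]

Answer: [2,4] [6,12] [18,36] [54,108] [162,324] [280,560]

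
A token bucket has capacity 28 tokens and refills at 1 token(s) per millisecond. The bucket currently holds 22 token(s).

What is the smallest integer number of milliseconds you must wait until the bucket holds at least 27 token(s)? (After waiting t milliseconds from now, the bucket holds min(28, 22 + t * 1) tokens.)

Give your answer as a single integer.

Answer: 5

Derivation:
Need 22 + t * 1 >= 27, so t >= 5/1.
Smallest integer t = ceil(5/1) = 5.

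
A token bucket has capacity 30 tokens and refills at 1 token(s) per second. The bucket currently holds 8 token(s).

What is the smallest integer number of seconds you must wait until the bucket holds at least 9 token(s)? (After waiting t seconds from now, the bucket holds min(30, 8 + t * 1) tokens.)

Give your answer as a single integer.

Need 8 + t * 1 >= 9, so t >= 1/1.
Smallest integer t = ceil(1/1) = 1.

Answer: 1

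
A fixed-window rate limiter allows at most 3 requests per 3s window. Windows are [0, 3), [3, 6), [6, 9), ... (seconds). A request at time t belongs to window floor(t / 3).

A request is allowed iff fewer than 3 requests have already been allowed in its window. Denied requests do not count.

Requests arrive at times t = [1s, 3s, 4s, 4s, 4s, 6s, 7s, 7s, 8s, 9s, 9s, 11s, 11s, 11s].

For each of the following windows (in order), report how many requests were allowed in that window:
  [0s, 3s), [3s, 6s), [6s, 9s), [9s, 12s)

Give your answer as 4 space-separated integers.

Processing requests:
  req#1 t=1s (window 0): ALLOW
  req#2 t=3s (window 1): ALLOW
  req#3 t=4s (window 1): ALLOW
  req#4 t=4s (window 1): ALLOW
  req#5 t=4s (window 1): DENY
  req#6 t=6s (window 2): ALLOW
  req#7 t=7s (window 2): ALLOW
  req#8 t=7s (window 2): ALLOW
  req#9 t=8s (window 2): DENY
  req#10 t=9s (window 3): ALLOW
  req#11 t=9s (window 3): ALLOW
  req#12 t=11s (window 3): ALLOW
  req#13 t=11s (window 3): DENY
  req#14 t=11s (window 3): DENY

Allowed counts by window: 1 3 3 3

Answer: 1 3 3 3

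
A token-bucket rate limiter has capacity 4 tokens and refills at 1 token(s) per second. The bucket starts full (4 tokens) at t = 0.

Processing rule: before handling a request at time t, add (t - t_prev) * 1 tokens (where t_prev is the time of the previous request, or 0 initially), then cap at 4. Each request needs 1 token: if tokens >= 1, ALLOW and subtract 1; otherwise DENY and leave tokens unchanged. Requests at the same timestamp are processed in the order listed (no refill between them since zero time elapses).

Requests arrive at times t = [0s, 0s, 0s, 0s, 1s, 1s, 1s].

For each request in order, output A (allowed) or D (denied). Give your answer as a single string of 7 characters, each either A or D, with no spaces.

Simulating step by step:
  req#1 t=0s: ALLOW
  req#2 t=0s: ALLOW
  req#3 t=0s: ALLOW
  req#4 t=0s: ALLOW
  req#5 t=1s: ALLOW
  req#6 t=1s: DENY
  req#7 t=1s: DENY

Answer: AAAAADD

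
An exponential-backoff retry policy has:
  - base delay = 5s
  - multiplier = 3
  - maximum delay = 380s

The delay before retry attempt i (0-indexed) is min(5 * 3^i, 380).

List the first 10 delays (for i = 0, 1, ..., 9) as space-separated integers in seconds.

Computing each delay:
  i=0: min(5*3^0, 380) = 5
  i=1: min(5*3^1, 380) = 15
  i=2: min(5*3^2, 380) = 45
  i=3: min(5*3^3, 380) = 135
  i=4: min(5*3^4, 380) = 380
  i=5: min(5*3^5, 380) = 380
  i=6: min(5*3^6, 380) = 380
  i=7: min(5*3^7, 380) = 380
  i=8: min(5*3^8, 380) = 380
  i=9: min(5*3^9, 380) = 380

Answer: 5 15 45 135 380 380 380 380 380 380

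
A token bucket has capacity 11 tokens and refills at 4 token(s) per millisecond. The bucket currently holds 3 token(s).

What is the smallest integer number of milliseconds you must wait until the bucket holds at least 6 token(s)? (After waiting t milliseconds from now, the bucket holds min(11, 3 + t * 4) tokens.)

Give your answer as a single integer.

Answer: 1

Derivation:
Need 3 + t * 4 >= 6, so t >= 3/4.
Smallest integer t = ceil(3/4) = 1.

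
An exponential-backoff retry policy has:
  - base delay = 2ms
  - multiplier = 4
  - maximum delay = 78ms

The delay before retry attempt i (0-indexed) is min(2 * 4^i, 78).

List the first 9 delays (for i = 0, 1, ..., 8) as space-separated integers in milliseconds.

Answer: 2 8 32 78 78 78 78 78 78

Derivation:
Computing each delay:
  i=0: min(2*4^0, 78) = 2
  i=1: min(2*4^1, 78) = 8
  i=2: min(2*4^2, 78) = 32
  i=3: min(2*4^3, 78) = 78
  i=4: min(2*4^4, 78) = 78
  i=5: min(2*4^5, 78) = 78
  i=6: min(2*4^6, 78) = 78
  i=7: min(2*4^7, 78) = 78
  i=8: min(2*4^8, 78) = 78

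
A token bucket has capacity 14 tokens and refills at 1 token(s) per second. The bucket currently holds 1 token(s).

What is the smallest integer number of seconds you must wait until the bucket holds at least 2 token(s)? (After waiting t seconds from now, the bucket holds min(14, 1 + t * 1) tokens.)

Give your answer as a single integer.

Answer: 1

Derivation:
Need 1 + t * 1 >= 2, so t >= 1/1.
Smallest integer t = ceil(1/1) = 1.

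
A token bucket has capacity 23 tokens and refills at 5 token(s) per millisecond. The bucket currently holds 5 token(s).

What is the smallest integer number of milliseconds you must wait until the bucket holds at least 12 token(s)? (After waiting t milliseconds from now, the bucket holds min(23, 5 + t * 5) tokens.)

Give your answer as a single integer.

Need 5 + t * 5 >= 12, so t >= 7/5.
Smallest integer t = ceil(7/5) = 2.

Answer: 2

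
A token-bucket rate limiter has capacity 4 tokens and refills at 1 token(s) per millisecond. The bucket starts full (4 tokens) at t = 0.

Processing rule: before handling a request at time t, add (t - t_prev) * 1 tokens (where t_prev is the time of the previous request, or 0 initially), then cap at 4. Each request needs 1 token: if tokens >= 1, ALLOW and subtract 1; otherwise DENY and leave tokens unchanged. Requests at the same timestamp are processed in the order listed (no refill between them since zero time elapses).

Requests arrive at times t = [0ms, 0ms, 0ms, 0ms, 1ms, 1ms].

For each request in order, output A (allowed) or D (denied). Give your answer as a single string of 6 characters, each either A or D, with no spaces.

Simulating step by step:
  req#1 t=0ms: ALLOW
  req#2 t=0ms: ALLOW
  req#3 t=0ms: ALLOW
  req#4 t=0ms: ALLOW
  req#5 t=1ms: ALLOW
  req#6 t=1ms: DENY

Answer: AAAAAD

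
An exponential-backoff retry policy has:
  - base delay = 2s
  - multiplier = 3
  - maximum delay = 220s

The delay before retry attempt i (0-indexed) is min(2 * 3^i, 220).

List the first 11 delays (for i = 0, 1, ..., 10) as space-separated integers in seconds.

Computing each delay:
  i=0: min(2*3^0, 220) = 2
  i=1: min(2*3^1, 220) = 6
  i=2: min(2*3^2, 220) = 18
  i=3: min(2*3^3, 220) = 54
  i=4: min(2*3^4, 220) = 162
  i=5: min(2*3^5, 220) = 220
  i=6: min(2*3^6, 220) = 220
  i=7: min(2*3^7, 220) = 220
  i=8: min(2*3^8, 220) = 220
  i=9: min(2*3^9, 220) = 220
  i=10: min(2*3^10, 220) = 220

Answer: 2 6 18 54 162 220 220 220 220 220 220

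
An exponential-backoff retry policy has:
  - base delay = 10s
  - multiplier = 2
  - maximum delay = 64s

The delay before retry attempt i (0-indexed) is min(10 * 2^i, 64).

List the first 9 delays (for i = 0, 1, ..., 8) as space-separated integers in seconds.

Computing each delay:
  i=0: min(10*2^0, 64) = 10
  i=1: min(10*2^1, 64) = 20
  i=2: min(10*2^2, 64) = 40
  i=3: min(10*2^3, 64) = 64
  i=4: min(10*2^4, 64) = 64
  i=5: min(10*2^5, 64) = 64
  i=6: min(10*2^6, 64) = 64
  i=7: min(10*2^7, 64) = 64
  i=8: min(10*2^8, 64) = 64

Answer: 10 20 40 64 64 64 64 64 64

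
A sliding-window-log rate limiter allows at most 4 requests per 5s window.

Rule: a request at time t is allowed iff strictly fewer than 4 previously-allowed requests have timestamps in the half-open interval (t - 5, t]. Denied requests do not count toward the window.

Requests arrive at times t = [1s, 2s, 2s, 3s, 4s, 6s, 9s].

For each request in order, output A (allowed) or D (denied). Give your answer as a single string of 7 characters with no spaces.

Answer: AAAADAA

Derivation:
Tracking allowed requests in the window:
  req#1 t=1s: ALLOW
  req#2 t=2s: ALLOW
  req#3 t=2s: ALLOW
  req#4 t=3s: ALLOW
  req#5 t=4s: DENY
  req#6 t=6s: ALLOW
  req#7 t=9s: ALLOW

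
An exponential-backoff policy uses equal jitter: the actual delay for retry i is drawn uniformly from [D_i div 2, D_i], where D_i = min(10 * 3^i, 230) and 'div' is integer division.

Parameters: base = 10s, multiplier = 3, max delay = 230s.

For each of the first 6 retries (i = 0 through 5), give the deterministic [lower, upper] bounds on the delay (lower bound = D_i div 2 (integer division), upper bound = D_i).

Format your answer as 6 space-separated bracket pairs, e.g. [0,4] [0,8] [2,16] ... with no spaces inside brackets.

Answer: [5,10] [15,30] [45,90] [115,230] [115,230] [115,230]

Derivation:
Computing bounds per retry:
  i=0: D_i=min(10*3^0,230)=10, bounds=[5,10]
  i=1: D_i=min(10*3^1,230)=30, bounds=[15,30]
  i=2: D_i=min(10*3^2,230)=90, bounds=[45,90]
  i=3: D_i=min(10*3^3,230)=230, bounds=[115,230]
  i=4: D_i=min(10*3^4,230)=230, bounds=[115,230]
  i=5: D_i=min(10*3^5,230)=230, bounds=[115,230]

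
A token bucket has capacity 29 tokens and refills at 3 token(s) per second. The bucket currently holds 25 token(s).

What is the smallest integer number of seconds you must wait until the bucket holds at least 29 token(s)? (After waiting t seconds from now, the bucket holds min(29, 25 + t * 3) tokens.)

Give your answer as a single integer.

Need 25 + t * 3 >= 29, so t >= 4/3.
Smallest integer t = ceil(4/3) = 2.

Answer: 2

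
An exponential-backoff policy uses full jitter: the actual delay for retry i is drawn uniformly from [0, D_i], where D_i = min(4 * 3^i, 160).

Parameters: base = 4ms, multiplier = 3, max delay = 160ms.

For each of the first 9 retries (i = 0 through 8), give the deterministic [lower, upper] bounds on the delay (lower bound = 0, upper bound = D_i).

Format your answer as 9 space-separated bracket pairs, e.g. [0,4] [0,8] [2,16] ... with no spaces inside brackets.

Computing bounds per retry:
  i=0: D_i=min(4*3^0,160)=4, bounds=[0,4]
  i=1: D_i=min(4*3^1,160)=12, bounds=[0,12]
  i=2: D_i=min(4*3^2,160)=36, bounds=[0,36]
  i=3: D_i=min(4*3^3,160)=108, bounds=[0,108]
  i=4: D_i=min(4*3^4,160)=160, bounds=[0,160]
  i=5: D_i=min(4*3^5,160)=160, bounds=[0,160]
  i=6: D_i=min(4*3^6,160)=160, bounds=[0,160]
  i=7: D_i=min(4*3^7,160)=160, bounds=[0,160]
  i=8: D_i=min(4*3^8,160)=160, bounds=[0,160]

Answer: [0,4] [0,12] [0,36] [0,108] [0,160] [0,160] [0,160] [0,160] [0,160]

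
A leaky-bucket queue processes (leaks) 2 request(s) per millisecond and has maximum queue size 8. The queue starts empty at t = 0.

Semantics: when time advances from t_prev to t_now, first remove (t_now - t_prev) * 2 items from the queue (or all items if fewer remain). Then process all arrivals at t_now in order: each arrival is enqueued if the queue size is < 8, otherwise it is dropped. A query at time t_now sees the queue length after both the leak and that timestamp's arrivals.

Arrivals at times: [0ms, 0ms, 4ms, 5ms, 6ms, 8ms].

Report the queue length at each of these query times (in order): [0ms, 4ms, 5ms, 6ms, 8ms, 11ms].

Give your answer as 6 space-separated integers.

Answer: 2 1 1 1 1 0

Derivation:
Queue lengths at query times:
  query t=0ms: backlog = 2
  query t=4ms: backlog = 1
  query t=5ms: backlog = 1
  query t=6ms: backlog = 1
  query t=8ms: backlog = 1
  query t=11ms: backlog = 0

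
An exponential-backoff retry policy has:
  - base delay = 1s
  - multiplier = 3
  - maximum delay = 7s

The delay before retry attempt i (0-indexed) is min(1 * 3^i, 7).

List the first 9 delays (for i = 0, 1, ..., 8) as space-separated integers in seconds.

Computing each delay:
  i=0: min(1*3^0, 7) = 1
  i=1: min(1*3^1, 7) = 3
  i=2: min(1*3^2, 7) = 7
  i=3: min(1*3^3, 7) = 7
  i=4: min(1*3^4, 7) = 7
  i=5: min(1*3^5, 7) = 7
  i=6: min(1*3^6, 7) = 7
  i=7: min(1*3^7, 7) = 7
  i=8: min(1*3^8, 7) = 7

Answer: 1 3 7 7 7 7 7 7 7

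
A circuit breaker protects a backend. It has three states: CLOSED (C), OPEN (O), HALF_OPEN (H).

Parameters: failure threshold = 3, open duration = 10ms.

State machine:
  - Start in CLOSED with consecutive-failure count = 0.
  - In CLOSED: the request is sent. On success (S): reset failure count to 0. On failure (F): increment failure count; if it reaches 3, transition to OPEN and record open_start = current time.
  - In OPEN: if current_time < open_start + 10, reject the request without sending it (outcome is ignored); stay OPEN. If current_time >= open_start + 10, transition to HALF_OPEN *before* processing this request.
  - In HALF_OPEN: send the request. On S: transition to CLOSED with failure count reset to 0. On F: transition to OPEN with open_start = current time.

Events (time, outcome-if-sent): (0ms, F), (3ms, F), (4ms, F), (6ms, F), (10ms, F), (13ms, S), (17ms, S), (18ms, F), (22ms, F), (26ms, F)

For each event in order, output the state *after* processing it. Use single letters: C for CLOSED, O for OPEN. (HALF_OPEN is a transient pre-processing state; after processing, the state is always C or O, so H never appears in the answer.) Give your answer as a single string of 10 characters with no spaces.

Answer: CCOOOOCCCO

Derivation:
State after each event:
  event#1 t=0ms outcome=F: state=CLOSED
  event#2 t=3ms outcome=F: state=CLOSED
  event#3 t=4ms outcome=F: state=OPEN
  event#4 t=6ms outcome=F: state=OPEN
  event#5 t=10ms outcome=F: state=OPEN
  event#6 t=13ms outcome=S: state=OPEN
  event#7 t=17ms outcome=S: state=CLOSED
  event#8 t=18ms outcome=F: state=CLOSED
  event#9 t=22ms outcome=F: state=CLOSED
  event#10 t=26ms outcome=F: state=OPEN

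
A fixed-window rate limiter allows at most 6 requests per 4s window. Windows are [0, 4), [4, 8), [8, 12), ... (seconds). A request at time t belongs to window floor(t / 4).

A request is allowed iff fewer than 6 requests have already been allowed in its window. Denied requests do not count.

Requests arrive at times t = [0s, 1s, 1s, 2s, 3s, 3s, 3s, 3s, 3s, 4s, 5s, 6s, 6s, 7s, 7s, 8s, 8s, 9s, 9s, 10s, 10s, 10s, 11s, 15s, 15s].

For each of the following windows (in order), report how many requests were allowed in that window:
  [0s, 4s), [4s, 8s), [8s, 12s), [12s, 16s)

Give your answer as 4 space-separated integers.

Processing requests:
  req#1 t=0s (window 0): ALLOW
  req#2 t=1s (window 0): ALLOW
  req#3 t=1s (window 0): ALLOW
  req#4 t=2s (window 0): ALLOW
  req#5 t=3s (window 0): ALLOW
  req#6 t=3s (window 0): ALLOW
  req#7 t=3s (window 0): DENY
  req#8 t=3s (window 0): DENY
  req#9 t=3s (window 0): DENY
  req#10 t=4s (window 1): ALLOW
  req#11 t=5s (window 1): ALLOW
  req#12 t=6s (window 1): ALLOW
  req#13 t=6s (window 1): ALLOW
  req#14 t=7s (window 1): ALLOW
  req#15 t=7s (window 1): ALLOW
  req#16 t=8s (window 2): ALLOW
  req#17 t=8s (window 2): ALLOW
  req#18 t=9s (window 2): ALLOW
  req#19 t=9s (window 2): ALLOW
  req#20 t=10s (window 2): ALLOW
  req#21 t=10s (window 2): ALLOW
  req#22 t=10s (window 2): DENY
  req#23 t=11s (window 2): DENY
  req#24 t=15s (window 3): ALLOW
  req#25 t=15s (window 3): ALLOW

Allowed counts by window: 6 6 6 2

Answer: 6 6 6 2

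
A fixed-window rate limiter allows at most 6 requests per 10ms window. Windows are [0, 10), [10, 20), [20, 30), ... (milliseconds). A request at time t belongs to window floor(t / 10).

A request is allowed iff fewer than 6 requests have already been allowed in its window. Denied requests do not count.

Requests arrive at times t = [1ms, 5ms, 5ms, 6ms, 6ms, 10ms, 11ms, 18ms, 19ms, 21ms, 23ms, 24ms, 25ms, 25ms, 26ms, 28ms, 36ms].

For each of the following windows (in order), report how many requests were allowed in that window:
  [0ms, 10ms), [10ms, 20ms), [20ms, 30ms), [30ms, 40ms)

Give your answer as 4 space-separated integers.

Processing requests:
  req#1 t=1ms (window 0): ALLOW
  req#2 t=5ms (window 0): ALLOW
  req#3 t=5ms (window 0): ALLOW
  req#4 t=6ms (window 0): ALLOW
  req#5 t=6ms (window 0): ALLOW
  req#6 t=10ms (window 1): ALLOW
  req#7 t=11ms (window 1): ALLOW
  req#8 t=18ms (window 1): ALLOW
  req#9 t=19ms (window 1): ALLOW
  req#10 t=21ms (window 2): ALLOW
  req#11 t=23ms (window 2): ALLOW
  req#12 t=24ms (window 2): ALLOW
  req#13 t=25ms (window 2): ALLOW
  req#14 t=25ms (window 2): ALLOW
  req#15 t=26ms (window 2): ALLOW
  req#16 t=28ms (window 2): DENY
  req#17 t=36ms (window 3): ALLOW

Allowed counts by window: 5 4 6 1

Answer: 5 4 6 1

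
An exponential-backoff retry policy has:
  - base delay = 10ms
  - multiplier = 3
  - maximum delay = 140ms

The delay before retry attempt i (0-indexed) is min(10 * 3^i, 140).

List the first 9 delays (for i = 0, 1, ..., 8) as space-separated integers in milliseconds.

Computing each delay:
  i=0: min(10*3^0, 140) = 10
  i=1: min(10*3^1, 140) = 30
  i=2: min(10*3^2, 140) = 90
  i=3: min(10*3^3, 140) = 140
  i=4: min(10*3^4, 140) = 140
  i=5: min(10*3^5, 140) = 140
  i=6: min(10*3^6, 140) = 140
  i=7: min(10*3^7, 140) = 140
  i=8: min(10*3^8, 140) = 140

Answer: 10 30 90 140 140 140 140 140 140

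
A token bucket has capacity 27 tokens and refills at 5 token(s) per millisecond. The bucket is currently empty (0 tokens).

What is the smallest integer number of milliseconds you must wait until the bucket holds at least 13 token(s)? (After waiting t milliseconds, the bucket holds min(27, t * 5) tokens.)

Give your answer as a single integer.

Answer: 3

Derivation:
Need t * 5 >= 13, so t >= 13/5.
Smallest integer t = ceil(13/5) = 3.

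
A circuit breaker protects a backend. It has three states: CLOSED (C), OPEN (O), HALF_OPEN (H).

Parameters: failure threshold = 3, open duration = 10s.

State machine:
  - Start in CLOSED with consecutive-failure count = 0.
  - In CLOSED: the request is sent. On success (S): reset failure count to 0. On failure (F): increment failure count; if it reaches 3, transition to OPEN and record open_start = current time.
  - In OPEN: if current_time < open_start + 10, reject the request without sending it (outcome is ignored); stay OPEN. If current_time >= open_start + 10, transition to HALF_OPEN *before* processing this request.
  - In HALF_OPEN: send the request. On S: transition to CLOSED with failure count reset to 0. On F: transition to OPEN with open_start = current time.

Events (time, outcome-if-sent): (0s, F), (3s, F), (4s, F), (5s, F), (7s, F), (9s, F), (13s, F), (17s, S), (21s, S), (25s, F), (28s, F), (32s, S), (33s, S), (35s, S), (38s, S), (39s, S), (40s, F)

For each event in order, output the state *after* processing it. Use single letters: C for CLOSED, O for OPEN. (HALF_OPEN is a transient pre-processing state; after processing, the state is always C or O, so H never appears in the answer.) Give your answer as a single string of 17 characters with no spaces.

Answer: CCOOOOOCCCCCCCCCC

Derivation:
State after each event:
  event#1 t=0s outcome=F: state=CLOSED
  event#2 t=3s outcome=F: state=CLOSED
  event#3 t=4s outcome=F: state=OPEN
  event#4 t=5s outcome=F: state=OPEN
  event#5 t=7s outcome=F: state=OPEN
  event#6 t=9s outcome=F: state=OPEN
  event#7 t=13s outcome=F: state=OPEN
  event#8 t=17s outcome=S: state=CLOSED
  event#9 t=21s outcome=S: state=CLOSED
  event#10 t=25s outcome=F: state=CLOSED
  event#11 t=28s outcome=F: state=CLOSED
  event#12 t=32s outcome=S: state=CLOSED
  event#13 t=33s outcome=S: state=CLOSED
  event#14 t=35s outcome=S: state=CLOSED
  event#15 t=38s outcome=S: state=CLOSED
  event#16 t=39s outcome=S: state=CLOSED
  event#17 t=40s outcome=F: state=CLOSED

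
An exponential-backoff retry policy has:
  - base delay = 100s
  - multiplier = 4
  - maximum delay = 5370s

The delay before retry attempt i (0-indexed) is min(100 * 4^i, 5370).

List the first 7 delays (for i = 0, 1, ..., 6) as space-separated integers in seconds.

Answer: 100 400 1600 5370 5370 5370 5370

Derivation:
Computing each delay:
  i=0: min(100*4^0, 5370) = 100
  i=1: min(100*4^1, 5370) = 400
  i=2: min(100*4^2, 5370) = 1600
  i=3: min(100*4^3, 5370) = 5370
  i=4: min(100*4^4, 5370) = 5370
  i=5: min(100*4^5, 5370) = 5370
  i=6: min(100*4^6, 5370) = 5370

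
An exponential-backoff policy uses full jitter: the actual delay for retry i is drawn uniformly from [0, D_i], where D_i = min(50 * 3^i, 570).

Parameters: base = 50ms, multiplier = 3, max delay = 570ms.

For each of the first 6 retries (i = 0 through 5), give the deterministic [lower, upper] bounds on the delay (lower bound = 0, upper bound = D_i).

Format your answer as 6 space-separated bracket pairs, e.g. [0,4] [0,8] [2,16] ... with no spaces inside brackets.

Answer: [0,50] [0,150] [0,450] [0,570] [0,570] [0,570]

Derivation:
Computing bounds per retry:
  i=0: D_i=min(50*3^0,570)=50, bounds=[0,50]
  i=1: D_i=min(50*3^1,570)=150, bounds=[0,150]
  i=2: D_i=min(50*3^2,570)=450, bounds=[0,450]
  i=3: D_i=min(50*3^3,570)=570, bounds=[0,570]
  i=4: D_i=min(50*3^4,570)=570, bounds=[0,570]
  i=5: D_i=min(50*3^5,570)=570, bounds=[0,570]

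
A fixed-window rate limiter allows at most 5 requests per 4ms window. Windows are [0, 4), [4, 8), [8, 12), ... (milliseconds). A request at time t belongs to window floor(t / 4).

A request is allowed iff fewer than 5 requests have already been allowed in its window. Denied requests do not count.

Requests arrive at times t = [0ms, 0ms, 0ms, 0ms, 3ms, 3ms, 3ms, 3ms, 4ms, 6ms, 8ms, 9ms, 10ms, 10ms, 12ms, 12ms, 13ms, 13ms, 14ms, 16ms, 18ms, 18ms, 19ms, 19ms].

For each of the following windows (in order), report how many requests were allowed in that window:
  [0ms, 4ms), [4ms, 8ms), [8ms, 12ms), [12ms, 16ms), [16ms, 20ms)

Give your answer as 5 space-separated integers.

Processing requests:
  req#1 t=0ms (window 0): ALLOW
  req#2 t=0ms (window 0): ALLOW
  req#3 t=0ms (window 0): ALLOW
  req#4 t=0ms (window 0): ALLOW
  req#5 t=3ms (window 0): ALLOW
  req#6 t=3ms (window 0): DENY
  req#7 t=3ms (window 0): DENY
  req#8 t=3ms (window 0): DENY
  req#9 t=4ms (window 1): ALLOW
  req#10 t=6ms (window 1): ALLOW
  req#11 t=8ms (window 2): ALLOW
  req#12 t=9ms (window 2): ALLOW
  req#13 t=10ms (window 2): ALLOW
  req#14 t=10ms (window 2): ALLOW
  req#15 t=12ms (window 3): ALLOW
  req#16 t=12ms (window 3): ALLOW
  req#17 t=13ms (window 3): ALLOW
  req#18 t=13ms (window 3): ALLOW
  req#19 t=14ms (window 3): ALLOW
  req#20 t=16ms (window 4): ALLOW
  req#21 t=18ms (window 4): ALLOW
  req#22 t=18ms (window 4): ALLOW
  req#23 t=19ms (window 4): ALLOW
  req#24 t=19ms (window 4): ALLOW

Allowed counts by window: 5 2 4 5 5

Answer: 5 2 4 5 5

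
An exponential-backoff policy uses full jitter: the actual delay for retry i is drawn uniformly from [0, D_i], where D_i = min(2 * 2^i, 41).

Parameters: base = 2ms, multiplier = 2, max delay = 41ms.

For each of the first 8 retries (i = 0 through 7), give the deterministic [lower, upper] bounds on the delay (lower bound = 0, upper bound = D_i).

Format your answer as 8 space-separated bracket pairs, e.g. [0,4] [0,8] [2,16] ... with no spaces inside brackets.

Answer: [0,2] [0,4] [0,8] [0,16] [0,32] [0,41] [0,41] [0,41]

Derivation:
Computing bounds per retry:
  i=0: D_i=min(2*2^0,41)=2, bounds=[0,2]
  i=1: D_i=min(2*2^1,41)=4, bounds=[0,4]
  i=2: D_i=min(2*2^2,41)=8, bounds=[0,8]
  i=3: D_i=min(2*2^3,41)=16, bounds=[0,16]
  i=4: D_i=min(2*2^4,41)=32, bounds=[0,32]
  i=5: D_i=min(2*2^5,41)=41, bounds=[0,41]
  i=6: D_i=min(2*2^6,41)=41, bounds=[0,41]
  i=7: D_i=min(2*2^7,41)=41, bounds=[0,41]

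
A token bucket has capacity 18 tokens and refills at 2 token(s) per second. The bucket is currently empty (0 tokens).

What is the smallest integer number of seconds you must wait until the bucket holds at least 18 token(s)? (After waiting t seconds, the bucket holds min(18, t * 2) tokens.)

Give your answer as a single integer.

Need t * 2 >= 18, so t >= 18/2.
Smallest integer t = ceil(18/2) = 9.

Answer: 9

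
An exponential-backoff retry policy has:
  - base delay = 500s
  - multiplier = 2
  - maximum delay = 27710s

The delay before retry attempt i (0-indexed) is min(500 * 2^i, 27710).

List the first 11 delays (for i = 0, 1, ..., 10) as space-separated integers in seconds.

Computing each delay:
  i=0: min(500*2^0, 27710) = 500
  i=1: min(500*2^1, 27710) = 1000
  i=2: min(500*2^2, 27710) = 2000
  i=3: min(500*2^3, 27710) = 4000
  i=4: min(500*2^4, 27710) = 8000
  i=5: min(500*2^5, 27710) = 16000
  i=6: min(500*2^6, 27710) = 27710
  i=7: min(500*2^7, 27710) = 27710
  i=8: min(500*2^8, 27710) = 27710
  i=9: min(500*2^9, 27710) = 27710
  i=10: min(500*2^10, 27710) = 27710

Answer: 500 1000 2000 4000 8000 16000 27710 27710 27710 27710 27710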